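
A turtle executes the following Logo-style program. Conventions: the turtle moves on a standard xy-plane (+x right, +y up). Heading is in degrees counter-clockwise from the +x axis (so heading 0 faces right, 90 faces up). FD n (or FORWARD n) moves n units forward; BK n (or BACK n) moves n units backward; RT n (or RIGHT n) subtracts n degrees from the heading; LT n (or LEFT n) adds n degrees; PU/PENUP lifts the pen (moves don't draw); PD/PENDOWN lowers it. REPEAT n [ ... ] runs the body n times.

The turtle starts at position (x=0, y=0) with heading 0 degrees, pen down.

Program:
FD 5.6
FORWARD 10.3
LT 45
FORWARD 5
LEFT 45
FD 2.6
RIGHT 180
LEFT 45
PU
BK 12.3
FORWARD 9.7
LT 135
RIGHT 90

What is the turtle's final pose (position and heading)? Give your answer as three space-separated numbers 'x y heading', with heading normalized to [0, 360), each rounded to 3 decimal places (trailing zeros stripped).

Executing turtle program step by step:
Start: pos=(0,0), heading=0, pen down
FD 5.6: (0,0) -> (5.6,0) [heading=0, draw]
FD 10.3: (5.6,0) -> (15.9,0) [heading=0, draw]
LT 45: heading 0 -> 45
FD 5: (15.9,0) -> (19.436,3.536) [heading=45, draw]
LT 45: heading 45 -> 90
FD 2.6: (19.436,3.536) -> (19.436,6.136) [heading=90, draw]
RT 180: heading 90 -> 270
LT 45: heading 270 -> 315
PU: pen up
BK 12.3: (19.436,6.136) -> (10.738,14.833) [heading=315, move]
FD 9.7: (10.738,14.833) -> (17.597,7.974) [heading=315, move]
LT 135: heading 315 -> 90
RT 90: heading 90 -> 0
Final: pos=(17.597,7.974), heading=0, 4 segment(s) drawn

Answer: 17.597 7.974 0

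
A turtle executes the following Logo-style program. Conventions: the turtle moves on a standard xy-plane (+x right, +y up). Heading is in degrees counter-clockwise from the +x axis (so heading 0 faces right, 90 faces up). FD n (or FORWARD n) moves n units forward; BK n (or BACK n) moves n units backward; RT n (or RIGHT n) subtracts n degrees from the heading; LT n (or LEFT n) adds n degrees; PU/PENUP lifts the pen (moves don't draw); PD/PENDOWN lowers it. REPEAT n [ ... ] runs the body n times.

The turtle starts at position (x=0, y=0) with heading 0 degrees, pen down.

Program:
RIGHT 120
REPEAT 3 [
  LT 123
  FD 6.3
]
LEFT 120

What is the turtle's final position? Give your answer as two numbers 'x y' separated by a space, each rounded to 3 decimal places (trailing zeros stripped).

Executing turtle program step by step:
Start: pos=(0,0), heading=0, pen down
RT 120: heading 0 -> 240
REPEAT 3 [
  -- iteration 1/3 --
  LT 123: heading 240 -> 3
  FD 6.3: (0,0) -> (6.291,0.33) [heading=3, draw]
  -- iteration 2/3 --
  LT 123: heading 3 -> 126
  FD 6.3: (6.291,0.33) -> (2.588,5.427) [heading=126, draw]
  -- iteration 3/3 --
  LT 123: heading 126 -> 249
  FD 6.3: (2.588,5.427) -> (0.331,-0.455) [heading=249, draw]
]
LT 120: heading 249 -> 9
Final: pos=(0.331,-0.455), heading=9, 3 segment(s) drawn

Answer: 0.331 -0.455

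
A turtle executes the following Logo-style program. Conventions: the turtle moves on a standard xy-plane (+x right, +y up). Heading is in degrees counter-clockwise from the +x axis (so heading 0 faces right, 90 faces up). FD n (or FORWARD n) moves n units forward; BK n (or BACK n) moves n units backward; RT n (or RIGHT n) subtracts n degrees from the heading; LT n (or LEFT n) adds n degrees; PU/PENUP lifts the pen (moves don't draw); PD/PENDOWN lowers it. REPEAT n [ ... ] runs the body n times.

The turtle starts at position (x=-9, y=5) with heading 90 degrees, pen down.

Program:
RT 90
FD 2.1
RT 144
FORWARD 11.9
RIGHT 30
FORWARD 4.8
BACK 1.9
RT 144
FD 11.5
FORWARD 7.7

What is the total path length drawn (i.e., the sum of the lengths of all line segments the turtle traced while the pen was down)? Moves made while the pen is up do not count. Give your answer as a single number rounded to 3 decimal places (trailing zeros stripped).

Answer: 39.9

Derivation:
Executing turtle program step by step:
Start: pos=(-9,5), heading=90, pen down
RT 90: heading 90 -> 0
FD 2.1: (-9,5) -> (-6.9,5) [heading=0, draw]
RT 144: heading 0 -> 216
FD 11.9: (-6.9,5) -> (-16.527,-1.995) [heading=216, draw]
RT 30: heading 216 -> 186
FD 4.8: (-16.527,-1.995) -> (-21.301,-2.496) [heading=186, draw]
BK 1.9: (-21.301,-2.496) -> (-19.411,-2.298) [heading=186, draw]
RT 144: heading 186 -> 42
FD 11.5: (-19.411,-2.298) -> (-10.865,5.397) [heading=42, draw]
FD 7.7: (-10.865,5.397) -> (-5.143,10.55) [heading=42, draw]
Final: pos=(-5.143,10.55), heading=42, 6 segment(s) drawn

Segment lengths:
  seg 1: (-9,5) -> (-6.9,5), length = 2.1
  seg 2: (-6.9,5) -> (-16.527,-1.995), length = 11.9
  seg 3: (-16.527,-1.995) -> (-21.301,-2.496), length = 4.8
  seg 4: (-21.301,-2.496) -> (-19.411,-2.298), length = 1.9
  seg 5: (-19.411,-2.298) -> (-10.865,5.397), length = 11.5
  seg 6: (-10.865,5.397) -> (-5.143,10.55), length = 7.7
Total = 39.9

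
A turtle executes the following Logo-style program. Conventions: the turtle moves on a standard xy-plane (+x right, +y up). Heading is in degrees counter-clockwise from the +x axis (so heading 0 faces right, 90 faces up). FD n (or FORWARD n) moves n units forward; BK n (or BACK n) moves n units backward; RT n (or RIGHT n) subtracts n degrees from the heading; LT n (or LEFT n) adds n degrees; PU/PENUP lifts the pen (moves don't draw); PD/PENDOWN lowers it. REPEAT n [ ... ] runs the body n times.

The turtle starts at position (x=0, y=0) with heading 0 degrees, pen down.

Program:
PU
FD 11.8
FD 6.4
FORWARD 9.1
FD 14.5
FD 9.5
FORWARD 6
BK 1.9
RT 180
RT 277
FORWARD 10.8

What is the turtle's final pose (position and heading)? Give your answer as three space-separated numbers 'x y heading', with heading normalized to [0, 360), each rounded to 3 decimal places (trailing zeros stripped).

Answer: 54.084 -10.719 263

Derivation:
Executing turtle program step by step:
Start: pos=(0,0), heading=0, pen down
PU: pen up
FD 11.8: (0,0) -> (11.8,0) [heading=0, move]
FD 6.4: (11.8,0) -> (18.2,0) [heading=0, move]
FD 9.1: (18.2,0) -> (27.3,0) [heading=0, move]
FD 14.5: (27.3,0) -> (41.8,0) [heading=0, move]
FD 9.5: (41.8,0) -> (51.3,0) [heading=0, move]
FD 6: (51.3,0) -> (57.3,0) [heading=0, move]
BK 1.9: (57.3,0) -> (55.4,0) [heading=0, move]
RT 180: heading 0 -> 180
RT 277: heading 180 -> 263
FD 10.8: (55.4,0) -> (54.084,-10.719) [heading=263, move]
Final: pos=(54.084,-10.719), heading=263, 0 segment(s) drawn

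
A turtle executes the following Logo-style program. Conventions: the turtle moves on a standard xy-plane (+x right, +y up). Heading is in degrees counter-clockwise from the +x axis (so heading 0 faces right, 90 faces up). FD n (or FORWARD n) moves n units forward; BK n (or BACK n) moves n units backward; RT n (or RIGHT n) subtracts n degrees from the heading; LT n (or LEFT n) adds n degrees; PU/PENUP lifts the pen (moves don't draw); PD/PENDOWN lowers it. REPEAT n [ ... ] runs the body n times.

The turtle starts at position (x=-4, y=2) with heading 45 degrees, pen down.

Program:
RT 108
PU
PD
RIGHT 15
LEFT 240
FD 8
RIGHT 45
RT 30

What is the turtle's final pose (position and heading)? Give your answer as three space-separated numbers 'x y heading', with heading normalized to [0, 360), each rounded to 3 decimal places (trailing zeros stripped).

Answer: -11.608 4.472 87

Derivation:
Executing turtle program step by step:
Start: pos=(-4,2), heading=45, pen down
RT 108: heading 45 -> 297
PU: pen up
PD: pen down
RT 15: heading 297 -> 282
LT 240: heading 282 -> 162
FD 8: (-4,2) -> (-11.608,4.472) [heading=162, draw]
RT 45: heading 162 -> 117
RT 30: heading 117 -> 87
Final: pos=(-11.608,4.472), heading=87, 1 segment(s) drawn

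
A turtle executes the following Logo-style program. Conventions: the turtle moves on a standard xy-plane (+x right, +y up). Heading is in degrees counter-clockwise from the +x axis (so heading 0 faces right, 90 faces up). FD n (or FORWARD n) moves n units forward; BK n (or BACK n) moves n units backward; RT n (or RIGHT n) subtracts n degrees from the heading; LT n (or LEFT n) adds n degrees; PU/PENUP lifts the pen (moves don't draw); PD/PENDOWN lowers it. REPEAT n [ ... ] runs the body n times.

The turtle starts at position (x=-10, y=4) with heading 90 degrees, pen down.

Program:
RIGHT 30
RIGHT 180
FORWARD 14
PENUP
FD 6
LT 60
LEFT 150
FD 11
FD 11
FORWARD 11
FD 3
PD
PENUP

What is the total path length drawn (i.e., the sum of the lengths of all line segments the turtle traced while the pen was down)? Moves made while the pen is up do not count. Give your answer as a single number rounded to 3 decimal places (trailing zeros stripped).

Answer: 14

Derivation:
Executing turtle program step by step:
Start: pos=(-10,4), heading=90, pen down
RT 30: heading 90 -> 60
RT 180: heading 60 -> 240
FD 14: (-10,4) -> (-17,-8.124) [heading=240, draw]
PU: pen up
FD 6: (-17,-8.124) -> (-20,-13.321) [heading=240, move]
LT 60: heading 240 -> 300
LT 150: heading 300 -> 90
FD 11: (-20,-13.321) -> (-20,-2.321) [heading=90, move]
FD 11: (-20,-2.321) -> (-20,8.679) [heading=90, move]
FD 11: (-20,8.679) -> (-20,19.679) [heading=90, move]
FD 3: (-20,19.679) -> (-20,22.679) [heading=90, move]
PD: pen down
PU: pen up
Final: pos=(-20,22.679), heading=90, 1 segment(s) drawn

Segment lengths:
  seg 1: (-10,4) -> (-17,-8.124), length = 14
Total = 14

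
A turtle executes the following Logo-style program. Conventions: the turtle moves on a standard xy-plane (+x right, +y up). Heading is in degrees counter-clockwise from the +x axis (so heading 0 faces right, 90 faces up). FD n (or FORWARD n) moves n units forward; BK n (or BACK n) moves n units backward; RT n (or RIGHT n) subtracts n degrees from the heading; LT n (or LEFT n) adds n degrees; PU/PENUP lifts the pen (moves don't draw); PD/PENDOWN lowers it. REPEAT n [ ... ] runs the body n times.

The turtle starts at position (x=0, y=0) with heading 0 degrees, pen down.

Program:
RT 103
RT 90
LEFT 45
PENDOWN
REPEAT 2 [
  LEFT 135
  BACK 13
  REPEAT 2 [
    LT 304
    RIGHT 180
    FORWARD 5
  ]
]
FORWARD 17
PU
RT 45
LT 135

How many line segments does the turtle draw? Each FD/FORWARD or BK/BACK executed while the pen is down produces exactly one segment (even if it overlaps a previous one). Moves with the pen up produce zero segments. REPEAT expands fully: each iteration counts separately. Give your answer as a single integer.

Executing turtle program step by step:
Start: pos=(0,0), heading=0, pen down
RT 103: heading 0 -> 257
RT 90: heading 257 -> 167
LT 45: heading 167 -> 212
PD: pen down
REPEAT 2 [
  -- iteration 1/2 --
  LT 135: heading 212 -> 347
  BK 13: (0,0) -> (-12.667,2.924) [heading=347, draw]
  REPEAT 2 [
    -- iteration 1/2 --
    LT 304: heading 347 -> 291
    RT 180: heading 291 -> 111
    FD 5: (-12.667,2.924) -> (-14.459,7.592) [heading=111, draw]
    -- iteration 2/2 --
    LT 304: heading 111 -> 55
    RT 180: heading 55 -> 235
    FD 5: (-14.459,7.592) -> (-17.327,3.497) [heading=235, draw]
  ]
  -- iteration 2/2 --
  LT 135: heading 235 -> 10
  BK 13: (-17.327,3.497) -> (-30.129,1.239) [heading=10, draw]
  REPEAT 2 [
    -- iteration 1/2 --
    LT 304: heading 10 -> 314
    RT 180: heading 314 -> 134
    FD 5: (-30.129,1.239) -> (-33.602,4.836) [heading=134, draw]
    -- iteration 2/2 --
    LT 304: heading 134 -> 78
    RT 180: heading 78 -> 258
    FD 5: (-33.602,4.836) -> (-34.642,-0.055) [heading=258, draw]
  ]
]
FD 17: (-34.642,-0.055) -> (-38.176,-16.683) [heading=258, draw]
PU: pen up
RT 45: heading 258 -> 213
LT 135: heading 213 -> 348
Final: pos=(-38.176,-16.683), heading=348, 7 segment(s) drawn
Segments drawn: 7

Answer: 7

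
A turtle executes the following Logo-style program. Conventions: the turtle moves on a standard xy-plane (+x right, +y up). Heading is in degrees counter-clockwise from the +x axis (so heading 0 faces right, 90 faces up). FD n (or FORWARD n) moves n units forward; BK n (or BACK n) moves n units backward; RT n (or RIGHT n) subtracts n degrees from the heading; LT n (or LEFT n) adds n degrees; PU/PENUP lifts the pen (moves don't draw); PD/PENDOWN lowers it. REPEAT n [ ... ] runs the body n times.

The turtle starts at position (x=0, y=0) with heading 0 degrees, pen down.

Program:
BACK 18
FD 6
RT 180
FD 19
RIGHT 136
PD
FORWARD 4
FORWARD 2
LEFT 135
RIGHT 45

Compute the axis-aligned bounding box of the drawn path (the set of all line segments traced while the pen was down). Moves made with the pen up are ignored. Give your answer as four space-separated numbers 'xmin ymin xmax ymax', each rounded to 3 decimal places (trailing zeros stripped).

Executing turtle program step by step:
Start: pos=(0,0), heading=0, pen down
BK 18: (0,0) -> (-18,0) [heading=0, draw]
FD 6: (-18,0) -> (-12,0) [heading=0, draw]
RT 180: heading 0 -> 180
FD 19: (-12,0) -> (-31,0) [heading=180, draw]
RT 136: heading 180 -> 44
PD: pen down
FD 4: (-31,0) -> (-28.123,2.779) [heading=44, draw]
FD 2: (-28.123,2.779) -> (-26.684,4.168) [heading=44, draw]
LT 135: heading 44 -> 179
RT 45: heading 179 -> 134
Final: pos=(-26.684,4.168), heading=134, 5 segment(s) drawn

Segment endpoints: x in {-31, -28.123, -26.684, -18, -12, 0}, y in {0, 0, 2.779, 4.168}
xmin=-31, ymin=0, xmax=0, ymax=4.168

Answer: -31 0 0 4.168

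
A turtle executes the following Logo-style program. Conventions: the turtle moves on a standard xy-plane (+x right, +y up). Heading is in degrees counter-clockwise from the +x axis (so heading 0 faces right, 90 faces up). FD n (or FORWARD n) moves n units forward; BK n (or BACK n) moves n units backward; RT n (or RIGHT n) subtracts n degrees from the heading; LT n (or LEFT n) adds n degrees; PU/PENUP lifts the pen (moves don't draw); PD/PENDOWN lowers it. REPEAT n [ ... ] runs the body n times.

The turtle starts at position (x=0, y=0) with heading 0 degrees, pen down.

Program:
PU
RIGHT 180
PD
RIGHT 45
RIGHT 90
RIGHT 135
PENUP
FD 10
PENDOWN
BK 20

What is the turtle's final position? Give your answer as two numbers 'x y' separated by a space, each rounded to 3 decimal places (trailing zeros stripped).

Executing turtle program step by step:
Start: pos=(0,0), heading=0, pen down
PU: pen up
RT 180: heading 0 -> 180
PD: pen down
RT 45: heading 180 -> 135
RT 90: heading 135 -> 45
RT 135: heading 45 -> 270
PU: pen up
FD 10: (0,0) -> (0,-10) [heading=270, move]
PD: pen down
BK 20: (0,-10) -> (0,10) [heading=270, draw]
Final: pos=(0,10), heading=270, 1 segment(s) drawn

Answer: 0 10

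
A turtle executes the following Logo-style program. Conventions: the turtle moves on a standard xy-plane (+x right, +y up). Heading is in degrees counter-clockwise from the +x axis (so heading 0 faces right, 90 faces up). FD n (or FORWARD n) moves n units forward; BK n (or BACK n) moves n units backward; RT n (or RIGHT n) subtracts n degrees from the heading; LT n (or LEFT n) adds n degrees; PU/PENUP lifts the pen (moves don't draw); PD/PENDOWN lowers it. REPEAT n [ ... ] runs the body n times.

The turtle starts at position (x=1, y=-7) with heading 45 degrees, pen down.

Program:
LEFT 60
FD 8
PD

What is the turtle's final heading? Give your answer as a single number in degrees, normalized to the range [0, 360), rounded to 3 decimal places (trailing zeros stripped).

Executing turtle program step by step:
Start: pos=(1,-7), heading=45, pen down
LT 60: heading 45 -> 105
FD 8: (1,-7) -> (-1.071,0.727) [heading=105, draw]
PD: pen down
Final: pos=(-1.071,0.727), heading=105, 1 segment(s) drawn

Answer: 105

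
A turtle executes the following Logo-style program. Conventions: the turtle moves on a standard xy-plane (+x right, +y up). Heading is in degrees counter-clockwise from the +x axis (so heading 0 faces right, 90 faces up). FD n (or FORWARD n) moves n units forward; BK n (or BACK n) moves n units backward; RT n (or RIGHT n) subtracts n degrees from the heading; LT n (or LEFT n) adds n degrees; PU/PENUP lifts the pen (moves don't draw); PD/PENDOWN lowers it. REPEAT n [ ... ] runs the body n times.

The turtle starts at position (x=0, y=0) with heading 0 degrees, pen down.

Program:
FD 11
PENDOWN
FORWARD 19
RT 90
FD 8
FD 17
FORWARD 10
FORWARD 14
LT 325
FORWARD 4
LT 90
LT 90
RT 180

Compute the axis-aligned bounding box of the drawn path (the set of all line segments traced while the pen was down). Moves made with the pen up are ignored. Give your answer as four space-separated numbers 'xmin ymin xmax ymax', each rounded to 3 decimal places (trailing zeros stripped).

Answer: 0 -52.277 30 0

Derivation:
Executing turtle program step by step:
Start: pos=(0,0), heading=0, pen down
FD 11: (0,0) -> (11,0) [heading=0, draw]
PD: pen down
FD 19: (11,0) -> (30,0) [heading=0, draw]
RT 90: heading 0 -> 270
FD 8: (30,0) -> (30,-8) [heading=270, draw]
FD 17: (30,-8) -> (30,-25) [heading=270, draw]
FD 10: (30,-25) -> (30,-35) [heading=270, draw]
FD 14: (30,-35) -> (30,-49) [heading=270, draw]
LT 325: heading 270 -> 235
FD 4: (30,-49) -> (27.706,-52.277) [heading=235, draw]
LT 90: heading 235 -> 325
LT 90: heading 325 -> 55
RT 180: heading 55 -> 235
Final: pos=(27.706,-52.277), heading=235, 7 segment(s) drawn

Segment endpoints: x in {0, 11, 27.706, 30}, y in {-52.277, -49, -35, -25, -8, 0}
xmin=0, ymin=-52.277, xmax=30, ymax=0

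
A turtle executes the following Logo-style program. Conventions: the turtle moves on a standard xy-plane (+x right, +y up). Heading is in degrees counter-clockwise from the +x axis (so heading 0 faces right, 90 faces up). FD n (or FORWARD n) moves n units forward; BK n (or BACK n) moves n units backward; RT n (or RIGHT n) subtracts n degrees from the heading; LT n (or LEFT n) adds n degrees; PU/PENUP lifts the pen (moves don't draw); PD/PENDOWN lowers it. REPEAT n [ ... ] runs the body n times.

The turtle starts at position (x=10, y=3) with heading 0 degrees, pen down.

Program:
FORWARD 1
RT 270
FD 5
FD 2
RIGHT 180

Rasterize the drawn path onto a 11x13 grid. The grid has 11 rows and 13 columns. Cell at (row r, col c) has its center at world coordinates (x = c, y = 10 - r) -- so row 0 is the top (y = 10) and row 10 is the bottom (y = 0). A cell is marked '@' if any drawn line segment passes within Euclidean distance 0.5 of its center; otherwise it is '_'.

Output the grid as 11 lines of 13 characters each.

Segment 0: (10,3) -> (11,3)
Segment 1: (11,3) -> (11,8)
Segment 2: (11,8) -> (11,10)

Answer: ___________@_
___________@_
___________@_
___________@_
___________@_
___________@_
___________@_
__________@@_
_____________
_____________
_____________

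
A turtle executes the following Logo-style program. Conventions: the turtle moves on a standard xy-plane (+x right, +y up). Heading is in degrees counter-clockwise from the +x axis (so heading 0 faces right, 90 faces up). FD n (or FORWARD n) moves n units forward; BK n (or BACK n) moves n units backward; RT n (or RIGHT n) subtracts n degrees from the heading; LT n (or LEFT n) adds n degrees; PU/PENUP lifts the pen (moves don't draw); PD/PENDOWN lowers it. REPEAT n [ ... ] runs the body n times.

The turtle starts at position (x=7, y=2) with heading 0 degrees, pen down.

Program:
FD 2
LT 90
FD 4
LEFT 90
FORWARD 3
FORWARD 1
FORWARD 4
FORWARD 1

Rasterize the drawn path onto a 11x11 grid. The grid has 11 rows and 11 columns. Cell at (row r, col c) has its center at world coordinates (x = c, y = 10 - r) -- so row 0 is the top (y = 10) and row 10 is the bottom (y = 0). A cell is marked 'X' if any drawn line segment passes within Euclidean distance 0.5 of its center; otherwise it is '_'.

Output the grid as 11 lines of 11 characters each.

Answer: ___________
___________
___________
___________
XXXXXXXXXX_
_________X_
_________X_
_________X_
_______XXX_
___________
___________

Derivation:
Segment 0: (7,2) -> (9,2)
Segment 1: (9,2) -> (9,6)
Segment 2: (9,6) -> (6,6)
Segment 3: (6,6) -> (5,6)
Segment 4: (5,6) -> (1,6)
Segment 5: (1,6) -> (0,6)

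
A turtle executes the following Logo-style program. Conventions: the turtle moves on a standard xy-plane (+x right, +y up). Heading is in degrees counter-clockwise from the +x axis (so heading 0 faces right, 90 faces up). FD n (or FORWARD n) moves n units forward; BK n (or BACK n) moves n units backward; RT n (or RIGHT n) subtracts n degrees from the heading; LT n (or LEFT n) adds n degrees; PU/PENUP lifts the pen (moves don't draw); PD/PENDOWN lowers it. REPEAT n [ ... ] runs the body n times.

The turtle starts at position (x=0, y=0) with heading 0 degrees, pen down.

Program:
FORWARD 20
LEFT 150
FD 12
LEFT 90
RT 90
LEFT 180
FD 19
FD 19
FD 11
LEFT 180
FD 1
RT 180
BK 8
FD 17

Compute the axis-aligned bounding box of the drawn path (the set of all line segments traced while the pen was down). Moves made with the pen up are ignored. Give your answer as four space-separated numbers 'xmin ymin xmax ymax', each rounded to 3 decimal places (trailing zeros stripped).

Answer: 0 -22.5 58.971 6

Derivation:
Executing turtle program step by step:
Start: pos=(0,0), heading=0, pen down
FD 20: (0,0) -> (20,0) [heading=0, draw]
LT 150: heading 0 -> 150
FD 12: (20,0) -> (9.608,6) [heading=150, draw]
LT 90: heading 150 -> 240
RT 90: heading 240 -> 150
LT 180: heading 150 -> 330
FD 19: (9.608,6) -> (26.062,-3.5) [heading=330, draw]
FD 19: (26.062,-3.5) -> (42.517,-13) [heading=330, draw]
FD 11: (42.517,-13) -> (52.043,-18.5) [heading=330, draw]
LT 180: heading 330 -> 150
FD 1: (52.043,-18.5) -> (51.177,-18) [heading=150, draw]
RT 180: heading 150 -> 330
BK 8: (51.177,-18) -> (44.249,-14) [heading=330, draw]
FD 17: (44.249,-14) -> (58.971,-22.5) [heading=330, draw]
Final: pos=(58.971,-22.5), heading=330, 8 segment(s) drawn

Segment endpoints: x in {0, 9.608, 20, 26.062, 42.517, 44.249, 51.177, 52.043, 58.971}, y in {-22.5, -18.5, -18, -14, -13, -3.5, 0, 6}
xmin=0, ymin=-22.5, xmax=58.971, ymax=6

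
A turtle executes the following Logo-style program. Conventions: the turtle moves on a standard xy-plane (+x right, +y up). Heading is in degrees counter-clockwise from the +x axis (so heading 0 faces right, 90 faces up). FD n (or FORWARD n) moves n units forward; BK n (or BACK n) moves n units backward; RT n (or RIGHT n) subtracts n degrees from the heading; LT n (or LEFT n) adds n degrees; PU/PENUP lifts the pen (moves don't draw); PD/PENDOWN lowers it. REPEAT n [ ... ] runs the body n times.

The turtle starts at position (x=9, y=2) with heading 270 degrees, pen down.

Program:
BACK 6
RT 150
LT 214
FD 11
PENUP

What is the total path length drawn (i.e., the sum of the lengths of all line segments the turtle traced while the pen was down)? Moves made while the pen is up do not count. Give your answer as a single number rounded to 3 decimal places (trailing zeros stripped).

Answer: 17

Derivation:
Executing turtle program step by step:
Start: pos=(9,2), heading=270, pen down
BK 6: (9,2) -> (9,8) [heading=270, draw]
RT 150: heading 270 -> 120
LT 214: heading 120 -> 334
FD 11: (9,8) -> (18.887,3.178) [heading=334, draw]
PU: pen up
Final: pos=(18.887,3.178), heading=334, 2 segment(s) drawn

Segment lengths:
  seg 1: (9,2) -> (9,8), length = 6
  seg 2: (9,8) -> (18.887,3.178), length = 11
Total = 17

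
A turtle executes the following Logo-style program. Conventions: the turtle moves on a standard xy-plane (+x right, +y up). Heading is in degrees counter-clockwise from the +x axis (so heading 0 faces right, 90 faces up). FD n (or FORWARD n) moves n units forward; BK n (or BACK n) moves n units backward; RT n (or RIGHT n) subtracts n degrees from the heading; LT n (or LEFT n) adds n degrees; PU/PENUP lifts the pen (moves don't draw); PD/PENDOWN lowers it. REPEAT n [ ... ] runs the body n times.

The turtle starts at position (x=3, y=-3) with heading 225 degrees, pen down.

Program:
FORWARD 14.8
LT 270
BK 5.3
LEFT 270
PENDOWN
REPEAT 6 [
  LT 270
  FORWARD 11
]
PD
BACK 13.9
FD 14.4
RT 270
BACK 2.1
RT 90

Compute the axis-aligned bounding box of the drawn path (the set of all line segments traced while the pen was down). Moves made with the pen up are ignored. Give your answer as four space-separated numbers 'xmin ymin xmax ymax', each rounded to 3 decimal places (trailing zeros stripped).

Executing turtle program step by step:
Start: pos=(3,-3), heading=225, pen down
FD 14.8: (3,-3) -> (-7.465,-13.465) [heading=225, draw]
LT 270: heading 225 -> 135
BK 5.3: (-7.465,-13.465) -> (-3.718,-17.213) [heading=135, draw]
LT 270: heading 135 -> 45
PD: pen down
REPEAT 6 [
  -- iteration 1/6 --
  LT 270: heading 45 -> 315
  FD 11: (-3.718,-17.213) -> (4.061,-24.991) [heading=315, draw]
  -- iteration 2/6 --
  LT 270: heading 315 -> 225
  FD 11: (4.061,-24.991) -> (-3.718,-32.769) [heading=225, draw]
  -- iteration 3/6 --
  LT 270: heading 225 -> 135
  FD 11: (-3.718,-32.769) -> (-11.496,-24.991) [heading=135, draw]
  -- iteration 4/6 --
  LT 270: heading 135 -> 45
  FD 11: (-11.496,-24.991) -> (-3.718,-17.213) [heading=45, draw]
  -- iteration 5/6 --
  LT 270: heading 45 -> 315
  FD 11: (-3.718,-17.213) -> (4.061,-24.991) [heading=315, draw]
  -- iteration 6/6 --
  LT 270: heading 315 -> 225
  FD 11: (4.061,-24.991) -> (-3.718,-32.769) [heading=225, draw]
]
PD: pen down
BK 13.9: (-3.718,-32.769) -> (6.111,-22.94) [heading=225, draw]
FD 14.4: (6.111,-22.94) -> (-4.071,-33.123) [heading=225, draw]
RT 270: heading 225 -> 315
BK 2.1: (-4.071,-33.123) -> (-5.556,-31.638) [heading=315, draw]
RT 90: heading 315 -> 225
Final: pos=(-5.556,-31.638), heading=225, 11 segment(s) drawn

Segment endpoints: x in {-11.496, -7.465, -5.556, -4.071, -3.718, -3.718, -3.718, -3.718, 3, 4.061, 4.061, 6.111}, y in {-33.123, -32.769, -31.638, -24.991, -24.991, -24.991, -22.94, -17.213, -17.213, -13.465, -3}
xmin=-11.496, ymin=-33.123, xmax=6.111, ymax=-3

Answer: -11.496 -33.123 6.111 -3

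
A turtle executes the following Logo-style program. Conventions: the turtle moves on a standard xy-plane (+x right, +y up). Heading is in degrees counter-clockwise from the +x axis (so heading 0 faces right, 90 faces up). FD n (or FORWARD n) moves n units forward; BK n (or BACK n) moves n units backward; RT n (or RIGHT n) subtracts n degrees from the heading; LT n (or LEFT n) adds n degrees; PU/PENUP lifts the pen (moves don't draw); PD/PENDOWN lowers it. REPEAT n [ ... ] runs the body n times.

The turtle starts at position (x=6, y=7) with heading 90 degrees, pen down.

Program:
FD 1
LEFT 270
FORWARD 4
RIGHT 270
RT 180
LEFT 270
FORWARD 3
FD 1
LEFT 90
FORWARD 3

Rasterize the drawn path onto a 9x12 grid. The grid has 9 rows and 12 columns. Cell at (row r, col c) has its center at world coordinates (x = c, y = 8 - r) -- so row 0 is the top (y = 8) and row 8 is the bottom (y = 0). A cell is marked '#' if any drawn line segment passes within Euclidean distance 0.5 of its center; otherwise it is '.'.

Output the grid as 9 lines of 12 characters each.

Segment 0: (6,7) -> (6,8)
Segment 1: (6,8) -> (10,8)
Segment 2: (10,8) -> (7,8)
Segment 3: (7,8) -> (6,8)
Segment 4: (6,8) -> (6,5)

Answer: ......#####.
......#.....
......#.....
......#.....
............
............
............
............
............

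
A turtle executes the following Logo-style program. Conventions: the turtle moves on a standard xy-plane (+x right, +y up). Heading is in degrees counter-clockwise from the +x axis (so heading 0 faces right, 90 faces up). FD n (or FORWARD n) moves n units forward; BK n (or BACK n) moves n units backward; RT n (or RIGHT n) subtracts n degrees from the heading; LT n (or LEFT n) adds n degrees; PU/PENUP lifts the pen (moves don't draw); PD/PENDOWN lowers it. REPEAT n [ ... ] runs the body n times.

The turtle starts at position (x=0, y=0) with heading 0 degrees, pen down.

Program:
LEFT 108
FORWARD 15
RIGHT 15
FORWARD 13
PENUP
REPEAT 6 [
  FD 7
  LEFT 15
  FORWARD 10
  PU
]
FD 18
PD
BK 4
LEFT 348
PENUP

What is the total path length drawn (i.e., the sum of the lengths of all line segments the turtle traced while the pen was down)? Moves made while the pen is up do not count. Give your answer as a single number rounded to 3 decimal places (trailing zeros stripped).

Executing turtle program step by step:
Start: pos=(0,0), heading=0, pen down
LT 108: heading 0 -> 108
FD 15: (0,0) -> (-4.635,14.266) [heading=108, draw]
RT 15: heading 108 -> 93
FD 13: (-4.635,14.266) -> (-5.316,27.248) [heading=93, draw]
PU: pen up
REPEAT 6 [
  -- iteration 1/6 --
  FD 7: (-5.316,27.248) -> (-5.682,34.238) [heading=93, move]
  LT 15: heading 93 -> 108
  FD 10: (-5.682,34.238) -> (-8.772,43.749) [heading=108, move]
  PU: pen up
  -- iteration 2/6 --
  FD 7: (-8.772,43.749) -> (-10.935,50.406) [heading=108, move]
  LT 15: heading 108 -> 123
  FD 10: (-10.935,50.406) -> (-16.382,58.793) [heading=123, move]
  PU: pen up
  -- iteration 3/6 --
  FD 7: (-16.382,58.793) -> (-20.194,64.664) [heading=123, move]
  LT 15: heading 123 -> 138
  FD 10: (-20.194,64.664) -> (-27.626,71.355) [heading=138, move]
  PU: pen up
  -- iteration 4/6 --
  FD 7: (-27.626,71.355) -> (-32.828,76.039) [heading=138, move]
  LT 15: heading 138 -> 153
  FD 10: (-32.828,76.039) -> (-41.738,80.579) [heading=153, move]
  PU: pen up
  -- iteration 5/6 --
  FD 7: (-41.738,80.579) -> (-47.975,83.757) [heading=153, move]
  LT 15: heading 153 -> 168
  FD 10: (-47.975,83.757) -> (-57.756,85.836) [heading=168, move]
  PU: pen up
  -- iteration 6/6 --
  FD 7: (-57.756,85.836) -> (-64.603,87.291) [heading=168, move]
  LT 15: heading 168 -> 183
  FD 10: (-64.603,87.291) -> (-74.59,86.768) [heading=183, move]
  PU: pen up
]
FD 18: (-74.59,86.768) -> (-92.565,85.826) [heading=183, move]
PD: pen down
BK 4: (-92.565,85.826) -> (-88.57,86.035) [heading=183, draw]
LT 348: heading 183 -> 171
PU: pen up
Final: pos=(-88.57,86.035), heading=171, 3 segment(s) drawn

Segment lengths:
  seg 1: (0,0) -> (-4.635,14.266), length = 15
  seg 2: (-4.635,14.266) -> (-5.316,27.248), length = 13
  seg 3: (-92.565,85.826) -> (-88.57,86.035), length = 4
Total = 32

Answer: 32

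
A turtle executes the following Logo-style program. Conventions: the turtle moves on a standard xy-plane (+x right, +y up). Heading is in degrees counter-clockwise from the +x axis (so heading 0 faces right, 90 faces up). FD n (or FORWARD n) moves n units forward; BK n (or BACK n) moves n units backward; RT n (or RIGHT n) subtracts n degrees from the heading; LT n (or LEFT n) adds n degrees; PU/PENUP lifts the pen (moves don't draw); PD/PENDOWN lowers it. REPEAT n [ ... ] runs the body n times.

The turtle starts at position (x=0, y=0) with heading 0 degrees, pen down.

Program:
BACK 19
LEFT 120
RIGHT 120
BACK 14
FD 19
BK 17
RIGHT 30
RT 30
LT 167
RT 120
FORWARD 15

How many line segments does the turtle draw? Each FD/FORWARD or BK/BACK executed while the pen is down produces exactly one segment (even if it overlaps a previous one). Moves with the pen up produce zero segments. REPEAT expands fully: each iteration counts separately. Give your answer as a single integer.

Answer: 5

Derivation:
Executing turtle program step by step:
Start: pos=(0,0), heading=0, pen down
BK 19: (0,0) -> (-19,0) [heading=0, draw]
LT 120: heading 0 -> 120
RT 120: heading 120 -> 0
BK 14: (-19,0) -> (-33,0) [heading=0, draw]
FD 19: (-33,0) -> (-14,0) [heading=0, draw]
BK 17: (-14,0) -> (-31,0) [heading=0, draw]
RT 30: heading 0 -> 330
RT 30: heading 330 -> 300
LT 167: heading 300 -> 107
RT 120: heading 107 -> 347
FD 15: (-31,0) -> (-16.384,-3.374) [heading=347, draw]
Final: pos=(-16.384,-3.374), heading=347, 5 segment(s) drawn
Segments drawn: 5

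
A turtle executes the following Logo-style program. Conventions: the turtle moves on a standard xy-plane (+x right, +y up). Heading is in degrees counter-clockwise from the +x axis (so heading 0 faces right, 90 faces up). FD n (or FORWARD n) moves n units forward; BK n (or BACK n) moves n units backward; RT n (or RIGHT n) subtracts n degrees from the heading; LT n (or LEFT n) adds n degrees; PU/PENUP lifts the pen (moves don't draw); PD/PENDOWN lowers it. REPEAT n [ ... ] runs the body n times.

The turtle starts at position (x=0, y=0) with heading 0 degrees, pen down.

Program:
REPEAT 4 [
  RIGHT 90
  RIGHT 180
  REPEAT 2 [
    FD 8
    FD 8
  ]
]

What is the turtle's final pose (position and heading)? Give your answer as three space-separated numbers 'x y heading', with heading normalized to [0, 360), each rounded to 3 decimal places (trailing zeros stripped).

Executing turtle program step by step:
Start: pos=(0,0), heading=0, pen down
REPEAT 4 [
  -- iteration 1/4 --
  RT 90: heading 0 -> 270
  RT 180: heading 270 -> 90
  REPEAT 2 [
    -- iteration 1/2 --
    FD 8: (0,0) -> (0,8) [heading=90, draw]
    FD 8: (0,8) -> (0,16) [heading=90, draw]
    -- iteration 2/2 --
    FD 8: (0,16) -> (0,24) [heading=90, draw]
    FD 8: (0,24) -> (0,32) [heading=90, draw]
  ]
  -- iteration 2/4 --
  RT 90: heading 90 -> 0
  RT 180: heading 0 -> 180
  REPEAT 2 [
    -- iteration 1/2 --
    FD 8: (0,32) -> (-8,32) [heading=180, draw]
    FD 8: (-8,32) -> (-16,32) [heading=180, draw]
    -- iteration 2/2 --
    FD 8: (-16,32) -> (-24,32) [heading=180, draw]
    FD 8: (-24,32) -> (-32,32) [heading=180, draw]
  ]
  -- iteration 3/4 --
  RT 90: heading 180 -> 90
  RT 180: heading 90 -> 270
  REPEAT 2 [
    -- iteration 1/2 --
    FD 8: (-32,32) -> (-32,24) [heading=270, draw]
    FD 8: (-32,24) -> (-32,16) [heading=270, draw]
    -- iteration 2/2 --
    FD 8: (-32,16) -> (-32,8) [heading=270, draw]
    FD 8: (-32,8) -> (-32,0) [heading=270, draw]
  ]
  -- iteration 4/4 --
  RT 90: heading 270 -> 180
  RT 180: heading 180 -> 0
  REPEAT 2 [
    -- iteration 1/2 --
    FD 8: (-32,0) -> (-24,0) [heading=0, draw]
    FD 8: (-24,0) -> (-16,0) [heading=0, draw]
    -- iteration 2/2 --
    FD 8: (-16,0) -> (-8,0) [heading=0, draw]
    FD 8: (-8,0) -> (0,0) [heading=0, draw]
  ]
]
Final: pos=(0,0), heading=0, 16 segment(s) drawn

Answer: 0 0 0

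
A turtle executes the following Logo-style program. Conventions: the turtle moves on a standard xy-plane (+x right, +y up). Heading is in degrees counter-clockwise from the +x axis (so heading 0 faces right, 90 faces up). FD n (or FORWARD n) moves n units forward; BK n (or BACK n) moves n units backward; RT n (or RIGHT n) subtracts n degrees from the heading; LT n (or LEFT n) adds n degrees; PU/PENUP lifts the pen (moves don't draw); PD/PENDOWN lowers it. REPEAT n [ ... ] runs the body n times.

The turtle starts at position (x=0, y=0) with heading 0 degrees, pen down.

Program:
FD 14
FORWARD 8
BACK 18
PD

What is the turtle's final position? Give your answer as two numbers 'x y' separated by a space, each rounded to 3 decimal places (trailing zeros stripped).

Answer: 4 0

Derivation:
Executing turtle program step by step:
Start: pos=(0,0), heading=0, pen down
FD 14: (0,0) -> (14,0) [heading=0, draw]
FD 8: (14,0) -> (22,0) [heading=0, draw]
BK 18: (22,0) -> (4,0) [heading=0, draw]
PD: pen down
Final: pos=(4,0), heading=0, 3 segment(s) drawn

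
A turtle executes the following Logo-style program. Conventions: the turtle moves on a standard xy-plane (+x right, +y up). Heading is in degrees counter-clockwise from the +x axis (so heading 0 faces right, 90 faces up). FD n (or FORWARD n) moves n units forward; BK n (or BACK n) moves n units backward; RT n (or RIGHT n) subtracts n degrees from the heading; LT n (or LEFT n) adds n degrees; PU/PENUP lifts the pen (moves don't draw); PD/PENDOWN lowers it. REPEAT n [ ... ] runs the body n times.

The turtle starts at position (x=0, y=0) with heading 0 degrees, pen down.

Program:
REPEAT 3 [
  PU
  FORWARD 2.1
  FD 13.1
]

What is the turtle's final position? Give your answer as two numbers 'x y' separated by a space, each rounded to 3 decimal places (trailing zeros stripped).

Executing turtle program step by step:
Start: pos=(0,0), heading=0, pen down
REPEAT 3 [
  -- iteration 1/3 --
  PU: pen up
  FD 2.1: (0,0) -> (2.1,0) [heading=0, move]
  FD 13.1: (2.1,0) -> (15.2,0) [heading=0, move]
  -- iteration 2/3 --
  PU: pen up
  FD 2.1: (15.2,0) -> (17.3,0) [heading=0, move]
  FD 13.1: (17.3,0) -> (30.4,0) [heading=0, move]
  -- iteration 3/3 --
  PU: pen up
  FD 2.1: (30.4,0) -> (32.5,0) [heading=0, move]
  FD 13.1: (32.5,0) -> (45.6,0) [heading=0, move]
]
Final: pos=(45.6,0), heading=0, 0 segment(s) drawn

Answer: 45.6 0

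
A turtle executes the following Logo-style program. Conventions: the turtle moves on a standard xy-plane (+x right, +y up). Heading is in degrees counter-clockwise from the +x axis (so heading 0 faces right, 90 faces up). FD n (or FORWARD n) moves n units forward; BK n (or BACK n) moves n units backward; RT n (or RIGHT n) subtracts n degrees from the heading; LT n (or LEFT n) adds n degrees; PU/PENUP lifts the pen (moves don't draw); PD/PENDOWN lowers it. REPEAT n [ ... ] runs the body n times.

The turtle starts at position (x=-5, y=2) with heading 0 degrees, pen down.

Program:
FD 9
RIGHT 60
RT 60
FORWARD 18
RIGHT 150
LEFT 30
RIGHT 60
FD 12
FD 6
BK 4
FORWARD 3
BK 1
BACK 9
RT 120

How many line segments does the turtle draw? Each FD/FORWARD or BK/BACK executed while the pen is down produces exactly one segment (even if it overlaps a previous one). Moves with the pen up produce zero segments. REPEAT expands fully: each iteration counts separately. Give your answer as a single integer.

Answer: 8

Derivation:
Executing turtle program step by step:
Start: pos=(-5,2), heading=0, pen down
FD 9: (-5,2) -> (4,2) [heading=0, draw]
RT 60: heading 0 -> 300
RT 60: heading 300 -> 240
FD 18: (4,2) -> (-5,-13.588) [heading=240, draw]
RT 150: heading 240 -> 90
LT 30: heading 90 -> 120
RT 60: heading 120 -> 60
FD 12: (-5,-13.588) -> (1,-3.196) [heading=60, draw]
FD 6: (1,-3.196) -> (4,2) [heading=60, draw]
BK 4: (4,2) -> (2,-1.464) [heading=60, draw]
FD 3: (2,-1.464) -> (3.5,1.134) [heading=60, draw]
BK 1: (3.5,1.134) -> (3,0.268) [heading=60, draw]
BK 9: (3,0.268) -> (-1.5,-7.526) [heading=60, draw]
RT 120: heading 60 -> 300
Final: pos=(-1.5,-7.526), heading=300, 8 segment(s) drawn
Segments drawn: 8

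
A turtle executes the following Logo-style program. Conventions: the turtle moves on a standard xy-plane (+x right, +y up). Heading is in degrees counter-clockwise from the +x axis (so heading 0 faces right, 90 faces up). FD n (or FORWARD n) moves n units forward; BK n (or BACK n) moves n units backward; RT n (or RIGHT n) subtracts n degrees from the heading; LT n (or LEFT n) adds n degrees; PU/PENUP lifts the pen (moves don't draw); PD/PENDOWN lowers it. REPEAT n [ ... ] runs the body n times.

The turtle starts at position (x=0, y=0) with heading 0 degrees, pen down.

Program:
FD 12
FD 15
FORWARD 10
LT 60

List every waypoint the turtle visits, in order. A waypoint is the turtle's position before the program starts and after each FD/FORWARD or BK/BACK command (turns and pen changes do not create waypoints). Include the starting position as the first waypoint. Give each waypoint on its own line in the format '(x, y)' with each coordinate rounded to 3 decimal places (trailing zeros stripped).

Executing turtle program step by step:
Start: pos=(0,0), heading=0, pen down
FD 12: (0,0) -> (12,0) [heading=0, draw]
FD 15: (12,0) -> (27,0) [heading=0, draw]
FD 10: (27,0) -> (37,0) [heading=0, draw]
LT 60: heading 0 -> 60
Final: pos=(37,0), heading=60, 3 segment(s) drawn
Waypoints (4 total):
(0, 0)
(12, 0)
(27, 0)
(37, 0)

Answer: (0, 0)
(12, 0)
(27, 0)
(37, 0)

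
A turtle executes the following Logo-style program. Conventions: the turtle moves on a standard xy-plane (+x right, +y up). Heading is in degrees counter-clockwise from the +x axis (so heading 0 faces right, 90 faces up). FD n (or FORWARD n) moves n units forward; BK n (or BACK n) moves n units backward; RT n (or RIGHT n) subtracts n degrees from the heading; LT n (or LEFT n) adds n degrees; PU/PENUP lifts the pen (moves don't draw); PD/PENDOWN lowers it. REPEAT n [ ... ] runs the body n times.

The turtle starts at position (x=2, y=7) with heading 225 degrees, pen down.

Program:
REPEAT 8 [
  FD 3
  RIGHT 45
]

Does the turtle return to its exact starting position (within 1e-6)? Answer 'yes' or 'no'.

Answer: yes

Derivation:
Executing turtle program step by step:
Start: pos=(2,7), heading=225, pen down
REPEAT 8 [
  -- iteration 1/8 --
  FD 3: (2,7) -> (-0.121,4.879) [heading=225, draw]
  RT 45: heading 225 -> 180
  -- iteration 2/8 --
  FD 3: (-0.121,4.879) -> (-3.121,4.879) [heading=180, draw]
  RT 45: heading 180 -> 135
  -- iteration 3/8 --
  FD 3: (-3.121,4.879) -> (-5.243,7) [heading=135, draw]
  RT 45: heading 135 -> 90
  -- iteration 4/8 --
  FD 3: (-5.243,7) -> (-5.243,10) [heading=90, draw]
  RT 45: heading 90 -> 45
  -- iteration 5/8 --
  FD 3: (-5.243,10) -> (-3.121,12.121) [heading=45, draw]
  RT 45: heading 45 -> 0
  -- iteration 6/8 --
  FD 3: (-3.121,12.121) -> (-0.121,12.121) [heading=0, draw]
  RT 45: heading 0 -> 315
  -- iteration 7/8 --
  FD 3: (-0.121,12.121) -> (2,10) [heading=315, draw]
  RT 45: heading 315 -> 270
  -- iteration 8/8 --
  FD 3: (2,10) -> (2,7) [heading=270, draw]
  RT 45: heading 270 -> 225
]
Final: pos=(2,7), heading=225, 8 segment(s) drawn

Start position: (2, 7)
Final position: (2, 7)
Distance = 0; < 1e-6 -> CLOSED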